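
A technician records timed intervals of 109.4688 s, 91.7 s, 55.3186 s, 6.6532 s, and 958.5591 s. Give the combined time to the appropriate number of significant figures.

109.4688 s + 91.7 s + 55.3186 s + 6.6532 s + 958.5591 s = 1221.6997 s.
Addition/subtraction keeps the fewest decimal places: 109.4688 → 4 decimal places, 91.7 → 1 decimal place, 55.3186 → 4 decimal places, 6.6532 → 4 decimal places, 958.5591 → 4 decimal places; limit is 1.
Rounded to 1 decimal place: 1221.7 s.

1221.7 s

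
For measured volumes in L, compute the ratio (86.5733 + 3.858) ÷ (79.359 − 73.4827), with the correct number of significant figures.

86.5733 + 3.858 = 90.4313, limited to 3 d.p. → 5 s.f.; 79.359 − 73.4827 = 5.8763, limited to 3 d.p. → 4 s.f.
Carrying full precision, 90.4313 ÷ 5.8763 = 15.389156442…; keep min(5, 4) = 4 s.f.
Rounded to 4 significant figures: 15.39.

15.39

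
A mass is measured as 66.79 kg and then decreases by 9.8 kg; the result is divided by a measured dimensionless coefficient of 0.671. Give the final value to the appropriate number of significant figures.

84.9 kg

66.79 kg − 9.8 kg = 56.99 kg; the difference is limited to 1 decimal place (3 s.f.).
Carrying full precision, 56.99 ÷ 0.671 = 84.9329359165… kg; 0.671 has 3 s.f., so the result keeps min(3, 3) = 3 s.f.
Rounded to 3 significant figures: 84.9 kg.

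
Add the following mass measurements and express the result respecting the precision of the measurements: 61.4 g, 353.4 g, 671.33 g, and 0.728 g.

1.0869 × 10³ g

61.4 g + 353.4 g + 671.33 g + 0.728 g = 1086.858 g.
Addition/subtraction keeps the fewest decimal places: 61.4 → 1 decimal place, 353.4 → 1 decimal place, 671.33 → 2 decimal places, 0.728 → 3 decimal places; limit is 1.
Rounded to 1 decimal place: 1.0869 × 10³ g.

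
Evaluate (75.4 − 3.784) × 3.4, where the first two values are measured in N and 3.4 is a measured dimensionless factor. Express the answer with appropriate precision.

2.4 × 10^2 N

75.4 N − 3.784 N = 71.616 N; the difference is limited to 1 decimal place (3 s.f.).
Carrying full precision, 71.616 × 3.4 = 243.4944 N; 3.4 has 2 s.f., so the result keeps min(3, 2) = 2 s.f.
Rounded to 2 significant figures: 2.4 × 10^2 N.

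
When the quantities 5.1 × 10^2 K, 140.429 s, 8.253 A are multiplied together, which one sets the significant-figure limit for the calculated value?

5.1 × 10^2 K → 2 s.f.; 140.429 s → 6 s.f.; 8.253 A → 4 s.f.
The fewest is 2 significant figures, from 5.1 × 10^2 K.

5.1 × 10^2 K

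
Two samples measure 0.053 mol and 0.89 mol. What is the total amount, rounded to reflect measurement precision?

0.94 mol

0.053 mol + 0.89 mol = 0.943 mol.
Addition/subtraction keeps the fewest decimal places: 0.053 → 3 decimal places, 0.89 → 2 decimal places; limit is 2.
Rounded to 2 decimal places: 0.94 mol.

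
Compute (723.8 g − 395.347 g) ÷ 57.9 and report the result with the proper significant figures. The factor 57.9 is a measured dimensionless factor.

5.67 g

723.8 g − 395.347 g = 328.453 g; the difference is limited to 1 decimal place (4 s.f.).
Carrying full precision, 328.453 ÷ 57.9 = 5.67276338515… g; 57.9 has 3 s.f., so the result keeps min(4, 3) = 3 s.f.
Rounded to 3 significant figures: 5.67 g.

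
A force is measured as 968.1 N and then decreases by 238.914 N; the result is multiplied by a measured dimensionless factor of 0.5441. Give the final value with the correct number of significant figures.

968.1 N − 238.914 N = 729.186 N; the difference is limited to 1 decimal place (4 s.f.).
Carrying full precision, 729.186 × 0.5441 = 396.7501026 N; 0.5441 has 4 s.f., so the result keeps min(4, 4) = 4 s.f.
Rounded to 4 significant figures: 396.8 N.

396.8 N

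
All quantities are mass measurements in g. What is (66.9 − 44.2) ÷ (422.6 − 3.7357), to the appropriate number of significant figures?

66.9 − 44.2 = 22.7, limited to 1 d.p. → 3 s.f.; 422.6 − 3.7357 = 418.8643, limited to 1 d.p. → 4 s.f.
Carrying full precision, 22.7 ÷ 418.8643 = 0.0541941626441…; keep min(3, 4) = 3 s.f.
Rounded to 3 significant figures: 0.0542.

0.0542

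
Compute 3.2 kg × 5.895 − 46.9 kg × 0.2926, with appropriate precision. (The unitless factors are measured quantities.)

5 kg

3.2 × 5.895 = 18.864 → 19 kg (2 s.f., last digit at the 10^0 place).
46.9 × 0.2926 = 13.72294 → 13.7 kg (3 s.f., last digit at the 10^-1 place).
Difference: 5.14106 kg; keep the coarser place, 10^0.
Result: 5 kg.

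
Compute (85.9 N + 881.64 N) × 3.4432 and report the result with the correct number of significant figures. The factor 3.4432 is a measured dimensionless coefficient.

85.9 N + 881.64 N = 967.54 N; the sum is limited to 1 decimal place (4 s.f.).
Carrying full precision, 967.54 × 3.4432 = 3331.433728 N; 3.4432 has 5 s.f., so the result keeps min(4, 5) = 4 s.f.
Rounded to 4 significant figures: 3331 N.

3331 N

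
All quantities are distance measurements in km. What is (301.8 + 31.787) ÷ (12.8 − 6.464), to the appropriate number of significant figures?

53

301.8 + 31.787 = 333.587, limited to 1 d.p. → 4 s.f.; 12.8 − 6.464 = 6.336, limited to 1 d.p. → 2 s.f.
Carrying full precision, 333.587 ÷ 6.336 = 52.6494633838…; keep min(4, 2) = 2 s.f.
Rounded to 2 significant figures: 53.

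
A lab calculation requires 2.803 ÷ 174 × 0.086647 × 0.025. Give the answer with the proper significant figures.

3.5 × 10⁻⁵

2.803 ÷ 174 × 0.086647 × 0.025 = 0.0000348953363506…
Multiplication/division keeps the fewest significant figures: 2.803 → 4 s.f., 174 → 3 s.f., 0.086647 → 5 s.f., 0.025 → 2 s.f.; limit is 2.
Rounded to 2 significant figures: 3.5 × 10⁻⁵.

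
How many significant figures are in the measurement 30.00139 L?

30.00139: zeros between nonzero digits are significant.

7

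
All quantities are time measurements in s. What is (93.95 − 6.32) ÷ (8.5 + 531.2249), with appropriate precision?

0.1624

93.95 − 6.32 = 87.63, limited to 2 d.p. → 4 s.f.; 8.5 + 531.2249 = 539.7249, limited to 1 d.p. → 4 s.f.
Carrying full precision, 87.63 ÷ 539.7249 = 0.162360491428…; keep min(4, 4) = 4 s.f.
Rounded to 4 significant figures: 0.1624.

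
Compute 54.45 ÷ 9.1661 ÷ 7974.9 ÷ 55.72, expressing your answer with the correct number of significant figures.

54.45 ÷ 9.1661 ÷ 7974.9 ÷ 55.72 = 0.0000133683232801…
Multiplication/division keeps the fewest significant figures: 54.45 → 4 s.f., 9.1661 → 5 s.f., 7974.9 → 5 s.f., 55.72 → 4 s.f.; limit is 4.
Rounded to 4 significant figures: 1.337 × 10⁻⁵.

1.337 × 10⁻⁵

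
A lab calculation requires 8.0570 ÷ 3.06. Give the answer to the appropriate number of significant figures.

2.63

8.0570 ÷ 3.06 = 2.63300653595…
Multiplication/division keeps the fewest significant figures: 8.0570 → 5 s.f., 3.06 → 3 s.f.; limit is 3.
Rounded to 3 significant figures: 2.63.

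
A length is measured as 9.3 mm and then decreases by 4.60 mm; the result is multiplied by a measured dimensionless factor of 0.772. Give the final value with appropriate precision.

3.6 mm

9.3 mm − 4.60 mm = 4.70 mm; the difference is limited to 1 decimal place (2 s.f.).
Carrying full precision, 4.70 × 0.772 = 3.6284 mm; 0.772 has 3 s.f., so the result keeps min(2, 3) = 2 s.f.
Rounded to 2 significant figures: 3.6 mm.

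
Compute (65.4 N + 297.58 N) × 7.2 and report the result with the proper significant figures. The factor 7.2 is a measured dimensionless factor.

65.4 N + 297.58 N = 362.98 N; the sum is limited to 1 decimal place (4 s.f.).
Carrying full precision, 362.98 × 7.2 = 2613.456 N; 7.2 has 2 s.f., so the result keeps min(4, 2) = 2 s.f.
Rounded to 2 significant figures: 2.6 × 10³ N.

2.6 × 10³ N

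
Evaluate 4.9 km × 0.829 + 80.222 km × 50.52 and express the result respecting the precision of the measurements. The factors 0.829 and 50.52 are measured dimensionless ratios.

4.9 × 0.829 = 4.0621 → 4.1 km (2 s.f., last digit at the 10^-1 place).
80.222 × 50.52 = 4052.81544 → 4053 km (4 s.f., last digit at the 10^0 place).
Sum: 4056.87754 km; keep the coarser place, 10^0.
Result: 4057 km.

4057 km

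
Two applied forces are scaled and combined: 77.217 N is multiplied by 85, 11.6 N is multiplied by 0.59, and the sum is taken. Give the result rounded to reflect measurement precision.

77.217 × 85 = 6563.445 → 6.6 × 10^3 N (2 s.f., last digit at the 10^2 place).
11.6 × 0.59 = 6.844 → 6.8 N (2 s.f., last digit at the 10^-1 place).
Sum: 6570.289 N; keep the coarser place, 10^2.
Result: 6.6 × 10^3 N.

6.6 × 10^3 N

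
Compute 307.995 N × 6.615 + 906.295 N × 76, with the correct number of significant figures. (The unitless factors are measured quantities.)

7.1 × 10^4 N

307.995 × 6.615 = 2037.386925 → 2037 N (4 s.f., last digit at the 10^0 place).
906.295 × 76 = 68878.42 → 6.9 × 10^4 N (2 s.f., last digit at the 10^3 place).
Sum: 70915.806925 N; keep the coarser place, 10^3.
Result: 7.1 × 10^4 N.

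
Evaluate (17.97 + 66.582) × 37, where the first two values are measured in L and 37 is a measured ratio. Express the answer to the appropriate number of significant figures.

3.1 × 10^3 L

17.97 L + 66.582 L = 84.552 L; the sum is limited to 2 decimal places (4 s.f.).
Carrying full precision, 84.552 × 37 = 3128.424 L; 37 has 2 s.f., so the result keeps min(4, 2) = 2 s.f.
Rounded to 2 significant figures: 3.1 × 10^3 L.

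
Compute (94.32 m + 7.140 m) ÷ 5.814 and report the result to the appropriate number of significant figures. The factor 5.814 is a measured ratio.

94.32 m + 7.140 m = 101.460 m; the sum is limited to 2 decimal places (5 s.f.).
Carrying full precision, 101.460 ÷ 5.814 = 17.4509803922… m; 5.814 has 4 s.f., so the result keeps min(5, 4) = 4 s.f.
Rounded to 4 significant figures: 17.45 m.

17.45 m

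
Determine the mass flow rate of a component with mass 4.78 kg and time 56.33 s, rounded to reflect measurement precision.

mass flow rate = 4.78 kg ÷ 56.33 s = 0.0848570921356… kg/s.
4.78 has 3 significant figures; 56.33 has 4.
Division/multiplication keeps the fewest: 3 significant figures.
Rounded: 0.0849 kg/s.

0.0849 kg/s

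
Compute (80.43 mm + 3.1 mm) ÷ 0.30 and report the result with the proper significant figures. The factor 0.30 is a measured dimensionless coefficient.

2.8 × 10² mm

80.43 mm + 3.1 mm = 83.53 mm; the sum is limited to 1 decimal place (3 s.f.).
Carrying full precision, 83.53 ÷ 0.30 = 278.433333333… mm; 0.30 has 2 s.f., so the result keeps min(3, 2) = 2 s.f.
Rounded to 2 significant figures: 2.8 × 10² mm.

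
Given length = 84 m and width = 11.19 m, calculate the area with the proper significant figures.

area = 84 m × 11.19 m = 939.96 m².
84 has 2 significant figures; 11.19 has 4.
Division/multiplication keeps the fewest: 2 significant figures.
Rounded: 9.4 × 10^2 m².

9.4 × 10^2 m²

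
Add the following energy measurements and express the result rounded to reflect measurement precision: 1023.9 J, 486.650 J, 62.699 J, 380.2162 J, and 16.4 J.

1023.9 J + 486.650 J + 62.699 J + 380.2162 J + 16.4 J = 1969.8652 J.
Addition/subtraction keeps the fewest decimal places: 1023.9 → 1 decimal place, 486.650 → 3 decimal places, 62.699 → 3 decimal places, 380.2162 → 4 decimal places, 16.4 → 1 decimal place; limit is 1.
Rounded to 1 decimal place: 1969.9 J.

1969.9 J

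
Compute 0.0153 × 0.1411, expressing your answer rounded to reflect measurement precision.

0.0153 × 0.1411 = 0.00215883
Multiplication/division keeps the fewest significant figures: 0.0153 → 3 s.f., 0.1411 → 4 s.f.; limit is 3.
Rounded to 3 significant figures: 0.00216.

0.00216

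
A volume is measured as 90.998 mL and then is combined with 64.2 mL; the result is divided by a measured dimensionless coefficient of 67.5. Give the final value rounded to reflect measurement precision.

90.998 mL + 64.2 mL = 155.198 mL; the sum is limited to 1 decimal place (4 s.f.).
Carrying full precision, 155.198 ÷ 67.5 = 2.29922962963… mL; 67.5 has 3 s.f., so the result keeps min(4, 3) = 3 s.f.
Rounded to 3 significant figures: 2.30 mL.

2.30 mL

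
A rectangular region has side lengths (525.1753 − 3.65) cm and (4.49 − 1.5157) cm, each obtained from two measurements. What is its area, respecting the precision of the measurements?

1.55 × 10³ cm²

525.1753 − 3.65 = 521.5253, limited to 2 d.p. → 5 s.f.; 4.49 − 1.5157 = 2.9743, limited to 2 d.p. → 3 s.f.
Carrying full precision, 521.5253 × 2.9743 = 1551.17269979; keep min(5, 3) = 3 s.f.
Rounded to 3 significant figures: 1.55 × 10³ cm².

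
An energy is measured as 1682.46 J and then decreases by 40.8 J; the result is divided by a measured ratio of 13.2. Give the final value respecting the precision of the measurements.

124 J

1682.46 J − 40.8 J = 1641.66 J; the difference is limited to 1 decimal place (5 s.f.).
Carrying full precision, 1641.66 ÷ 13.2 = 124.368181818… J; 13.2 has 3 s.f., so the result keeps min(5, 3) = 3 s.f.
Rounded to 3 significant figures: 124 J.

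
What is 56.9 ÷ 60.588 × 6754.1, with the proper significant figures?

56.9 ÷ 60.588 × 6754.1 = 6342.97699214…
Multiplication/division keeps the fewest significant figures: 56.9 → 3 s.f., 60.588 → 5 s.f., 6754.1 → 5 s.f.; limit is 3.
Rounded to 3 significant figures: 6.34 × 10^3.

6.34 × 10^3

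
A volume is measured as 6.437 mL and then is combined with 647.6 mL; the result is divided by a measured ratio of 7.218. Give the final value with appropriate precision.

90.61 mL

6.437 mL + 647.6 mL = 654.037 mL; the sum is limited to 1 decimal place (4 s.f.).
Carrying full precision, 654.037 ÷ 7.218 = 90.6119423663… mL; 7.218 has 4 s.f., so the result keeps min(4, 4) = 4 s.f.
Rounded to 4 significant figures: 90.61 mL.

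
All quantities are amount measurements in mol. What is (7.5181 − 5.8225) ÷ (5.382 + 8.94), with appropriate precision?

7.5181 − 5.8225 = 1.6956, limited to 4 d.p. → 5 s.f.; 5.382 + 8.94 = 14.322, limited to 2 d.p. → 4 s.f.
Carrying full precision, 1.6956 ÷ 14.322 = 0.118391286133…; keep min(5, 4) = 4 s.f.
Rounded to 4 significant figures: 0.1184.

0.1184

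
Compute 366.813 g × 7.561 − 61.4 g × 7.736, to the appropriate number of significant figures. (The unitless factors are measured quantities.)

366.813 × 7.561 = 2773.473093 → 2773 g (4 s.f., last digit at the 10^0 place).
61.4 × 7.736 = 474.9904 → 475 g (3 s.f., last digit at the 10^0 place).
Difference: 2298.482693 g; keep the coarser place, 10^0.
Result: 2298 g.

2298 g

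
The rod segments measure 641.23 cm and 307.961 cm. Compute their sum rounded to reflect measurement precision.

641.23 cm + 307.961 cm = 949.191 cm.
Addition/subtraction keeps the fewest decimal places: 641.23 → 2 decimal places, 307.961 → 3 decimal places; limit is 2.
Rounded to 2 decimal places: 949.19 cm.

949.19 cm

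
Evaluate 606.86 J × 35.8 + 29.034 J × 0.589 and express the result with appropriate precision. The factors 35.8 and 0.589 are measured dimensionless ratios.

606.86 × 35.8 = 21725.588 → 2.17 × 10^4 J (3 s.f., last digit at the 10^2 place).
29.034 × 0.589 = 17.101026 → 17.1 J (3 s.f., last digit at the 10^-1 place).
Sum: 21742.689026 J; keep the coarser place, 10^2.
Result: 2.17 × 10^4 J.

2.17 × 10^4 J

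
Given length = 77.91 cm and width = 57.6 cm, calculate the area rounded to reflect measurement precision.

area = 77.91 cm × 57.6 cm = 4487.616 cm².
77.91 has 4 significant figures; 57.6 has 3.
Division/multiplication keeps the fewest: 3 significant figures.
Rounded: 4.49 × 10^3 cm².

4.49 × 10^3 cm²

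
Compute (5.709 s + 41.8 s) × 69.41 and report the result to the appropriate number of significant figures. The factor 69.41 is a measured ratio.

3.30 × 10^3 s

5.709 s + 41.8 s = 47.509 s; the sum is limited to 1 decimal place (3 s.f.).
Carrying full precision, 47.509 × 69.41 = 3297.59969 s; 69.41 has 4 s.f., so the result keeps min(3, 4) = 3 s.f.
Rounded to 3 significant figures: 3.30 × 10^3 s.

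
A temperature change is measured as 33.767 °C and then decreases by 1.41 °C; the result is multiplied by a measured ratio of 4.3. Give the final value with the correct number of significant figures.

1.4 × 10^2 °C

33.767 °C − 1.41 °C = 32.357 °C; the difference is limited to 2 decimal places (4 s.f.).
Carrying full precision, 32.357 × 4.3 = 139.1351 °C; 4.3 has 2 s.f., so the result keeps min(4, 2) = 2 s.f.
Rounded to 2 significant figures: 1.4 × 10^2 °C.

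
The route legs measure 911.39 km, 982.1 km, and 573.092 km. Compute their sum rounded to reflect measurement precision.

2466.6 km

911.39 km + 982.1 km + 573.092 km = 2466.582 km.
Addition/subtraction keeps the fewest decimal places: 911.39 → 2 decimal places, 982.1 → 1 decimal place, 573.092 → 3 decimal places; limit is 1.
Rounded to 1 decimal place: 2466.6 km.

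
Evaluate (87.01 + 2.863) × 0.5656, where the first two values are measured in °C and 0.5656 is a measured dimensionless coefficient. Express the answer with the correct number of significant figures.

87.01 °C + 2.863 °C = 89.873 °C; the sum is limited to 2 decimal places (4 s.f.).
Carrying full precision, 89.873 × 0.5656 = 50.8321688 °C; 0.5656 has 4 s.f., so the result keeps min(4, 4) = 4 s.f.
Rounded to 4 significant figures: 50.83 °C.

50.83 °C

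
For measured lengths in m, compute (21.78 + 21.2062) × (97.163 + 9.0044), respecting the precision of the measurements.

21.78 + 21.2062 = 42.9862, limited to 2 d.p. → 4 s.f.; 97.163 + 9.0044 = 106.1674, limited to 3 d.p. → 6 s.f.
Carrying full precision, 42.9862 × 106.1674 = 4563.73308988; keep min(4, 6) = 4 s.f.
Rounded to 4 significant figures: 4564 m².

4564 m²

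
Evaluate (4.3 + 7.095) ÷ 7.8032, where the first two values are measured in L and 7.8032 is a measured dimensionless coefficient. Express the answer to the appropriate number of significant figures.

4.3 L + 7.095 L = 11.395 L; the sum is limited to 1 decimal place (3 s.f.).
Carrying full precision, 11.395 ÷ 7.8032 = 1.46029833914… L; 7.8032 has 5 s.f., so the result keeps min(3, 5) = 3 s.f.
Rounded to 3 significant figures: 1.46 L.

1.46 L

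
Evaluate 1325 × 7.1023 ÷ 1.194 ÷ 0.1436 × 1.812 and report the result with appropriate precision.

1325 × 7.1023 ÷ 1.194 ÷ 0.1436 × 1.812 = 99452.1823953…
Multiplication/division keeps the fewest significant figures: 1325 → 4 s.f., 7.1023 → 5 s.f., 1.194 → 4 s.f., 0.1436 → 4 s.f., 1.812 → 4 s.f.; limit is 4.
Rounded to 4 significant figures: 9.945 × 10⁴.

9.945 × 10⁴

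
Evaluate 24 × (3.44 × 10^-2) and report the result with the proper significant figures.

0.83

24 × (3.44 × 10^-2) = 0.8256
Multiplication/division keeps the fewest significant figures: 24 → 2 s.f., 3.44 × 10^-2 → 3 s.f.; limit is 2.
Rounded to 2 significant figures: 0.83.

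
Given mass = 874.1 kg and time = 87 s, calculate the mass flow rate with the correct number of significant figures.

mass flow rate = 874.1 kg ÷ 87 s = 10.0471264368… kg/s.
874.1 has 4 significant figures; 87 has 2.
Division/multiplication keeps the fewest: 2 significant figures.
Rounded: 10. kg/s.

10. kg/s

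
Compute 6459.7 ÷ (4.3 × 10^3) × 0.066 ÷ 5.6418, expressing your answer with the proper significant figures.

6459.7 ÷ (4.3 × 10^3) × 0.066 ÷ 5.6418 = 0.017573980595…
Multiplication/division keeps the fewest significant figures: 6459.7 → 5 s.f., 4.3 × 10^3 → 2 s.f., 0.066 → 2 s.f., 5.6418 → 5 s.f.; limit is 2.
Rounded to 2 significant figures: 0.018.

0.018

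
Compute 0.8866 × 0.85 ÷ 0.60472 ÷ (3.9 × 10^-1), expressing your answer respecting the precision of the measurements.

0.8866 × 0.85 ÷ 0.60472 ÷ (3.9 × 10^-1) = 3.1954182652…
Multiplication/division keeps the fewest significant figures: 0.8866 → 4 s.f., 0.85 → 2 s.f., 0.60472 → 5 s.f., 3.9 × 10^-1 → 2 s.f.; limit is 2.
Rounded to 2 significant figures: 3.2.

3.2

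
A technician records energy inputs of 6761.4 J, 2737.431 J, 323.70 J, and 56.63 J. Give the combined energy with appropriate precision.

6761.4 J + 2737.431 J + 323.70 J + 56.63 J = 9879.161 J.
Addition/subtraction keeps the fewest decimal places: 6761.4 → 1 decimal place, 2737.431 → 3 decimal places, 323.70 → 2 decimal places, 56.63 → 2 decimal places; limit is 1.
Rounded to 1 decimal place: 9879.2 J.

9879.2 J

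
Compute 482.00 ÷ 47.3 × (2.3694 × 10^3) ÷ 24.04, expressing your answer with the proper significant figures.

482.00 ÷ 47.3 × (2.3694 × 10^3) ÷ 24.04 = 1004.36094881…
Multiplication/division keeps the fewest significant figures: 482.00 → 5 s.f., 47.3 → 3 s.f., 2.3694 × 10^3 → 5 s.f., 24.04 → 4 s.f.; limit is 3.
Rounded to 3 significant figures: 1.00 × 10^3.

1.00 × 10^3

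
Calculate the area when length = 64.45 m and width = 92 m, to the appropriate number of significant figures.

area = 64.45 m × 92 m = 5929.4 m².
64.45 has 4 significant figures; 92 has 2.
Division/multiplication keeps the fewest: 2 significant figures.
Rounded: 5.9 × 10^3 m².

5.9 × 10^3 m²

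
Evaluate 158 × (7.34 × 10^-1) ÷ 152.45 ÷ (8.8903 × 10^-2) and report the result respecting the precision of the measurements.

158 × (7.34 × 10^-1) ÷ 152.45 ÷ (8.8903 × 10^-2) = 8.55675903005…
Multiplication/division keeps the fewest significant figures: 158 → 3 s.f., 7.34 × 10^-1 → 3 s.f., 152.45 → 5 s.f., 8.8903 × 10^-2 → 5 s.f.; limit is 3.
Rounded to 3 significant figures: 8.56.

8.56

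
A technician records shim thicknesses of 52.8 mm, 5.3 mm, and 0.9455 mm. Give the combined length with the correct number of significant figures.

59.0 mm

52.8 mm + 5.3 mm + 0.9455 mm = 59.0455 mm.
Addition/subtraction keeps the fewest decimal places: 52.8 → 1 decimal place, 5.3 → 1 decimal place, 0.9455 → 4 decimal places; limit is 1.
Rounded to 1 decimal place: 59.0 mm.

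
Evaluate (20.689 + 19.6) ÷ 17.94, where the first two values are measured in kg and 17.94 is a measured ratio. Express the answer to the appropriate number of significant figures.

20.689 kg + 19.6 kg = 40.289 kg; the sum is limited to 1 decimal place (3 s.f.).
Carrying full precision, 40.289 ÷ 17.94 = 2.24576365663… kg; 17.94 has 4 s.f., so the result keeps min(3, 4) = 3 s.f.
Rounded to 3 significant figures: 2.25 kg.

2.25 kg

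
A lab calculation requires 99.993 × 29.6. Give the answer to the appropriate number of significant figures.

99.993 × 29.6 = 2959.7928
Multiplication/division keeps the fewest significant figures: 99.993 → 5 s.f., 29.6 → 3 s.f.; limit is 3.
Rounded to 3 significant figures: 2.96 × 10^3.

2.96 × 10^3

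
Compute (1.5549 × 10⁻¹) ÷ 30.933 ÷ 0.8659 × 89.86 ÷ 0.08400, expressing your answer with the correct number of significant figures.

6.210

(1.5549 × 10⁻¹) ÷ 30.933 ÷ 0.8659 × 89.86 ÷ 0.08400 = 6.21011740145…
Multiplication/division keeps the fewest significant figures: 1.5549 × 10⁻¹ → 5 s.f., 30.933 → 5 s.f., 0.8659 → 4 s.f., 89.86 → 4 s.f., 0.08400 → 4 s.f.; limit is 4.
Rounded to 4 significant figures: 6.210.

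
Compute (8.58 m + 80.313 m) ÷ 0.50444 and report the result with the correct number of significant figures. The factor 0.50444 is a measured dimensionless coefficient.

176.2 m

8.58 m + 80.313 m = 88.893 m; the sum is limited to 2 decimal places (4 s.f.).
Carrying full precision, 88.893 ÷ 0.50444 = 176.221156134… m; 0.50444 has 5 s.f., so the result keeps min(4, 5) = 4 s.f.
Rounded to 4 significant figures: 176.2 m.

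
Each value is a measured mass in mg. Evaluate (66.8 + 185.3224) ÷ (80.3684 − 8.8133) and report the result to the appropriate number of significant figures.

3.523

66.8 + 185.3224 = 252.1224, limited to 1 d.p. → 4 s.f.; 80.3684 − 8.8133 = 71.5551, limited to 4 d.p. → 6 s.f.
Carrying full precision, 252.1224 ÷ 71.5551 = 3.52347212148…; keep min(4, 6) = 4 s.f.
Rounded to 4 significant figures: 3.523.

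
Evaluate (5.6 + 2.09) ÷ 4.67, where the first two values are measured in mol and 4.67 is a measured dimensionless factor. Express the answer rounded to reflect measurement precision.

5.6 mol + 2.09 mol = 7.69 mol; the sum is limited to 1 decimal place (2 s.f.).
Carrying full precision, 7.69 ÷ 4.67 = 1.64668094218… mol; 4.67 has 3 s.f., so the result keeps min(2, 3) = 2 s.f.
Rounded to 2 significant figures: 1.6 mol.

1.6 mol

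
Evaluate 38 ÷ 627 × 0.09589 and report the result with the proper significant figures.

0.0058

38 ÷ 627 × 0.09589 = 0.00581151515152…
Multiplication/division keeps the fewest significant figures: 38 → 2 s.f., 627 → 3 s.f., 0.09589 → 4 s.f.; limit is 2.
Rounded to 2 significant figures: 0.0058.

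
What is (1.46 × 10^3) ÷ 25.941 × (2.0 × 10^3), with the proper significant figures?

1.1 × 10^5

(1.46 × 10^3) ÷ 25.941 × (2.0 × 10^3) = 112563.124012…
Multiplication/division keeps the fewest significant figures: 1.46 × 10^3 → 3 s.f., 25.941 → 5 s.f., 2.0 × 10^3 → 2 s.f.; limit is 2.
Rounded to 2 significant figures: 1.1 × 10^5.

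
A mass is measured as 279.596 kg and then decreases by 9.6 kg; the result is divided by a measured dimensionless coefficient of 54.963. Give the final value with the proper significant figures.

4.912 kg

279.596 kg − 9.6 kg = 269.996 kg; the difference is limited to 1 decimal place (4 s.f.).
Carrying full precision, 269.996 ÷ 54.963 = 4.91232283536… kg; 54.963 has 5 s.f., so the result keeps min(4, 5) = 4 s.f.
Rounded to 4 significant figures: 4.912 kg.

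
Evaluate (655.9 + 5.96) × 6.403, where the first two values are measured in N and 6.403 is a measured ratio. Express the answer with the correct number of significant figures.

655.9 N + 5.96 N = 661.86 N; the sum is limited to 1 decimal place (4 s.f.).
Carrying full precision, 661.86 × 6.403 = 4237.88958 N; 6.403 has 4 s.f., so the result keeps min(4, 4) = 4 s.f.
Rounded to 4 significant figures: 4238 N.

4238 N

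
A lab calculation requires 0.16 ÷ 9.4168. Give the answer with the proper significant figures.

0.017

0.16 ÷ 9.4168 = 0.0169909098632…
Multiplication/division keeps the fewest significant figures: 0.16 → 2 s.f., 9.4168 → 5 s.f.; limit is 2.
Rounded to 2 significant figures: 0.017.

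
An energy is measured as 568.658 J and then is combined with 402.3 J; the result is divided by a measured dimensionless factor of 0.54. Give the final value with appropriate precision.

1.8 × 10^3 J

568.658 J + 402.3 J = 970.958 J; the sum is limited to 1 decimal place (4 s.f.).
Carrying full precision, 970.958 ÷ 0.54 = 1798.07037037… J; 0.54 has 2 s.f., so the result keeps min(4, 2) = 2 s.f.
Rounded to 2 significant figures: 1.8 × 10^3 J.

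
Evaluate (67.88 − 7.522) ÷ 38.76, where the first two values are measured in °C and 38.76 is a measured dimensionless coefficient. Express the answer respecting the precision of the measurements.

1.557 °C

67.88 °C − 7.522 °C = 60.358 °C; the difference is limited to 2 decimal places (4 s.f.).
Carrying full precision, 60.358 ÷ 38.76 = 1.55722394221… °C; 38.76 has 4 s.f., so the result keeps min(4, 4) = 4 s.f.
Rounded to 4 significant figures: 1.557 °C.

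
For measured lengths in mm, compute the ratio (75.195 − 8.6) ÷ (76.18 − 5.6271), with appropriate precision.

0.944

75.195 − 8.6 = 66.595, limited to 1 d.p. → 3 s.f.; 76.18 − 5.6271 = 70.5529, limited to 2 d.p. → 4 s.f.
Carrying full precision, 66.595 ÷ 70.5529 = 0.94390166811…; keep min(3, 4) = 3 s.f.
Rounded to 3 significant figures: 0.944.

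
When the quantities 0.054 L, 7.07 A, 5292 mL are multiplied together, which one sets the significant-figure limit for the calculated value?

0.054 L → 2 s.f.; 7.07 A → 3 s.f.; 5292 mL → 4 s.f.
The fewest is 2 significant figures, from 0.054 L.

0.054 L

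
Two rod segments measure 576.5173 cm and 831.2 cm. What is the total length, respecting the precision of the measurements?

576.5173 cm + 831.2 cm = 1407.7173 cm.
Addition/subtraction keeps the fewest decimal places: 576.5173 → 4 decimal places, 831.2 → 1 decimal place; limit is 1.
Rounded to 1 decimal place: 1407.7 cm.

1407.7 cm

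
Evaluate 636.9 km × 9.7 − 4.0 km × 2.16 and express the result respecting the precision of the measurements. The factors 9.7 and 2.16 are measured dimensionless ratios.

6.2 × 10^3 km

636.9 × 9.7 = 6177.93 → 6.2 × 10^3 km (2 s.f., last digit at the 10^2 place).
4.0 × 2.16 = 8.64 → 8.6 km (2 s.f., last digit at the 10^-1 place).
Difference: 6169.29 km; keep the coarser place, 10^2.
Result: 6.2 × 10^3 km.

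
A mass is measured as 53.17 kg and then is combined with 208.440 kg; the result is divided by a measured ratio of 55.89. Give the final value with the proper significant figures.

4.681 kg

53.17 kg + 208.440 kg = 261.610 kg; the sum is limited to 2 decimal places (5 s.f.).
Carrying full precision, 261.610 ÷ 55.89 = 4.68080157452… kg; 55.89 has 4 s.f., so the result keeps min(5, 4) = 4 s.f.
Rounded to 4 significant figures: 4.681 kg.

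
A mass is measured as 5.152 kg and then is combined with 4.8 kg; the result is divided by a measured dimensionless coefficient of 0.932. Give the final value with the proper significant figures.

10.7 kg

5.152 kg + 4.8 kg = 9.952 kg; the sum is limited to 1 decimal place (3 s.f.).
Carrying full precision, 9.952 ÷ 0.932 = 10.678111588… kg; 0.932 has 3 s.f., so the result keeps min(3, 3) = 3 s.f.
Rounded to 3 significant figures: 10.7 kg.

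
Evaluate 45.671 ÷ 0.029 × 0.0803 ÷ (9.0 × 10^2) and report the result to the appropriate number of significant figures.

45.671 ÷ 0.029 × 0.0803 ÷ (9.0 × 10^2) = 0.140512693487…
Multiplication/division keeps the fewest significant figures: 45.671 → 5 s.f., 0.029 → 2 s.f., 0.0803 → 3 s.f., 9.0 × 10^2 → 2 s.f.; limit is 2.
Rounded to 2 significant figures: 0.14.

0.14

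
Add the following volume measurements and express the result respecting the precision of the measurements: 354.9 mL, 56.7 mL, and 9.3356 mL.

420.9 mL

354.9 mL + 56.7 mL + 9.3356 mL = 420.9356 mL.
Addition/subtraction keeps the fewest decimal places: 354.9 → 1 decimal place, 56.7 → 1 decimal place, 9.3356 → 4 decimal places; limit is 1.
Rounded to 1 decimal place: 420.9 mL.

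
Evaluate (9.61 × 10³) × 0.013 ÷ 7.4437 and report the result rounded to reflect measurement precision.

(9.61 × 10³) × 0.013 ÷ 7.4437 = 16.7833201231…
Multiplication/division keeps the fewest significant figures: 9.61 × 10³ → 3 s.f., 0.013 → 2 s.f., 7.4437 → 5 s.f.; limit is 2.
Rounded to 2 significant figures: 17.

17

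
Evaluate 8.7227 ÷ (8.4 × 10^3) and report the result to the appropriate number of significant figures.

8.7227 ÷ (8.4 × 10^3) = 0.00103841666667…
Multiplication/division keeps the fewest significant figures: 8.7227 → 5 s.f., 8.4 × 10^3 → 2 s.f.; limit is 2.
Rounded to 2 significant figures: 0.0010.

0.0010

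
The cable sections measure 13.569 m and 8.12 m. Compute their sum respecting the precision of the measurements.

21.69 m

13.569 m + 8.12 m = 21.689 m.
Addition/subtraction keeps the fewest decimal places: 13.569 → 3 decimal places, 8.12 → 2 decimal places; limit is 2.
Rounded to 2 decimal places: 21.69 m.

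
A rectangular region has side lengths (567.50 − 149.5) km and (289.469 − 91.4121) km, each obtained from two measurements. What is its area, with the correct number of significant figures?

8.279 × 10⁴ km²

567.50 − 149.5 = 418.00, limited to 1 d.p. → 4 s.f.; 289.469 − 91.4121 = 198.0569, limited to 3 d.p. → 6 s.f.
Carrying full precision, 418.00 × 198.0569 = 82787.7842; keep min(4, 6) = 4 s.f.
Rounded to 4 significant figures: 8.279 × 10⁴ km².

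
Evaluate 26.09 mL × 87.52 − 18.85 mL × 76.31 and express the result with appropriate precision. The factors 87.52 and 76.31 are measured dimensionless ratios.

845 mL

26.09 × 87.52 = 2283.3968 → 2283 mL (4 s.f., last digit at the 10^0 place).
18.85 × 76.31 = 1438.4435 → 1438 mL (4 s.f., last digit at the 10^0 place).
Difference: 844.9533 mL; keep the coarser place, 10^0.
Result: 845 mL.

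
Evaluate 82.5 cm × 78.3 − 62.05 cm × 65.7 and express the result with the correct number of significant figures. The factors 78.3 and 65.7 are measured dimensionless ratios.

2.38 × 10³ cm

82.5 × 78.3 = 6459.75 → 6.46 × 10³ cm (3 s.f., last digit at the 10^1 place).
62.05 × 65.7 = 4076.685 → 4.08 × 10³ cm (3 s.f., last digit at the 10^1 place).
Difference: 2383.065 cm; keep the coarser place, 10^1.
Result: 2.38 × 10³ cm.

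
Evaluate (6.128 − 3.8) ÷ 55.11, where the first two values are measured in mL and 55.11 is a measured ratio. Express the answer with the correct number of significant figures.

0.042 mL

6.128 mL − 3.8 mL = 2.328 mL; the difference is limited to 1 decimal place (2 s.f.).
Carrying full precision, 2.328 ÷ 55.11 = 0.042242787153… mL; 55.11 has 4 s.f., so the result keeps min(2, 4) = 2 s.f.
Rounded to 2 significant figures: 0.042 mL.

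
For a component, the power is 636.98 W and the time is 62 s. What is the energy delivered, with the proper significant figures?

energy delivered = 636.98 W × 62 s = 39492.76 J.
636.98 has 5 significant figures; 62 has 2.
Division/multiplication keeps the fewest: 2 significant figures.
Rounded: 3.9 × 10⁴ J.

3.9 × 10⁴ J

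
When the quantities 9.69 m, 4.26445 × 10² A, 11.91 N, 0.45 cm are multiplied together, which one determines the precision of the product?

9.69 m → 3 s.f.; 4.26445 × 10² A → 6 s.f.; 11.91 N → 4 s.f.; 0.45 cm → 2 s.f.
The fewest is 2 significant figures, from 0.45 cm.

0.45 cm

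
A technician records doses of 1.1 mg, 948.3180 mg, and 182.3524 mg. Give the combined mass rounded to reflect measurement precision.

1131.8 mg

1.1 mg + 948.3180 mg + 182.3524 mg = 1131.7704 mg.
Addition/subtraction keeps the fewest decimal places: 1.1 → 1 decimal place, 948.3180 → 4 decimal places, 182.3524 → 4 decimal places; limit is 1.
Rounded to 1 decimal place: 1131.8 mg.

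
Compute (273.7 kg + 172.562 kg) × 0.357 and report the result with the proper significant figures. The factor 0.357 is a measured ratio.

273.7 kg + 172.562 kg = 446.262 kg; the sum is limited to 1 decimal place (4 s.f.).
Carrying full precision, 446.262 × 0.357 = 159.315534 kg; 0.357 has 3 s.f., so the result keeps min(4, 3) = 3 s.f.
Rounded to 3 significant figures: 1.59 × 10² kg.

1.59 × 10² kg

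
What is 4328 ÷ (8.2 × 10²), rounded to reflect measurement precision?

5.3

4328 ÷ (8.2 × 10²) = 5.27804878049…
Multiplication/division keeps the fewest significant figures: 4328 → 4 s.f., 8.2 × 10² → 2 s.f.; limit is 2.
Rounded to 2 significant figures: 5.3.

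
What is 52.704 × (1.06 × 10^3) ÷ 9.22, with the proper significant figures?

52.704 × (1.06 × 10^3) ÷ 9.22 = 6059.24511931…
Multiplication/division keeps the fewest significant figures: 52.704 → 5 s.f., 1.06 × 10^3 → 3 s.f., 9.22 → 3 s.f.; limit is 3.
Rounded to 3 significant figures: 6.06 × 10^3.

6.06 × 10^3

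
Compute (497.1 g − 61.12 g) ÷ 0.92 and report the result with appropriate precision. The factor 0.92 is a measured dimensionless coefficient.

497.1 g − 61.12 g = 435.98 g; the difference is limited to 1 decimal place (4 s.f.).
Carrying full precision, 435.98 ÷ 0.92 = 473.891304348… g; 0.92 has 2 s.f., so the result keeps min(4, 2) = 2 s.f.
Rounded to 2 significant figures: 4.7 × 10^2 g.

4.7 × 10^2 g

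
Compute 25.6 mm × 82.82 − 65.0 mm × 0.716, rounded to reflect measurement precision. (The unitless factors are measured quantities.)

25.6 × 82.82 = 2120.192 → 2.12 × 10³ mm (3 s.f., last digit at the 10^1 place).
65.0 × 0.716 = 46.54 → 46.5 mm (3 s.f., last digit at the 10^-1 place).
Difference: 2073.652 mm; keep the coarser place, 10^1.
Result: 2.07 × 10³ mm.

2.07 × 10³ mm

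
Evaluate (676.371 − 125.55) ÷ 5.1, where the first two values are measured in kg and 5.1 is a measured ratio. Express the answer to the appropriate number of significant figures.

676.371 kg − 125.55 kg = 550.821 kg; the difference is limited to 2 decimal places (5 s.f.).
Carrying full precision, 550.821 ÷ 5.1 = 108.004117647… kg; 5.1 has 2 s.f., so the result keeps min(5, 2) = 2 s.f.
Rounded to 2 significant figures: 1.1 × 10² kg.

1.1 × 10² kg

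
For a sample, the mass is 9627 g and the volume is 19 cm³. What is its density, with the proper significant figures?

5.1 × 10^2 g/cm³

density = 9627 g ÷ 19 cm³ = 506.684210526… g/cm³.
9627 has 4 significant figures; 19 has 2.
Division/multiplication keeps the fewest: 2 significant figures.
Rounded: 5.1 × 10^2 g/cm³.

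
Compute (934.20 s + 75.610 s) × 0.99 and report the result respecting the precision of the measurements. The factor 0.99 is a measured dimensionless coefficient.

934.20 s + 75.610 s = 1009.810 s; the sum is limited to 2 decimal places (6 s.f.).
Carrying full precision, 1009.810 × 0.99 = 999.7119 s; 0.99 has 2 s.f., so the result keeps min(6, 2) = 2 s.f.
Rounded to 2 significant figures: 1.0 × 10^3 s.

1.0 × 10^3 s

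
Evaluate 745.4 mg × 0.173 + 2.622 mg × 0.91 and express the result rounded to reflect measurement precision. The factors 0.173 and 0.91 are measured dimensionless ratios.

745.4 × 0.173 = 128.9542 → 129 mg (3 s.f., last digit at the 10^0 place).
2.622 × 0.91 = 2.38602 → 2.4 mg (2 s.f., last digit at the 10^-1 place).
Sum: 131.34022 mg; keep the coarser place, 10^0.
Result: 131 mg.

131 mg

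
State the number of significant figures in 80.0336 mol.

6

80.0336: zeros between nonzero digits are significant.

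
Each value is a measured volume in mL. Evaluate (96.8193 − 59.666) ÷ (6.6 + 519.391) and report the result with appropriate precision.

0.07063

96.8193 − 59.666 = 37.1533, limited to 3 d.p. → 5 s.f.; 6.6 + 519.391 = 525.991, limited to 1 d.p. → 4 s.f.
Carrying full precision, 37.1533 ÷ 525.991 = 0.0706348587713…; keep min(5, 4) = 4 s.f.
Rounded to 4 significant figures: 0.07063.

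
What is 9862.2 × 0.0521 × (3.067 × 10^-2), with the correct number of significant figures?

15.8

9862.2 × 0.0521 × (3.067 × 10^-2) = 15.7588784154
Multiplication/division keeps the fewest significant figures: 9862.2 → 5 s.f., 0.0521 → 3 s.f., 3.067 × 10^-2 → 4 s.f.; limit is 3.
Rounded to 3 significant figures: 15.8.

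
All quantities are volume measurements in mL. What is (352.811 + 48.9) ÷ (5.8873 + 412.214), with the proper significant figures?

352.811 + 48.9 = 401.711, limited to 1 d.p. → 4 s.f.; 5.8873 + 412.214 = 418.1013, limited to 3 d.p. → 6 s.f.
Carrying full precision, 401.711 ÷ 418.1013 = 0.960798256308…; keep min(4, 6) = 4 s.f.
Rounded to 4 significant figures: 0.9608.

0.9608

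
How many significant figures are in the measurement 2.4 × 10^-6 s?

2.4 × 10^-6: in scientific notation every digit of the coefficient is significant.

2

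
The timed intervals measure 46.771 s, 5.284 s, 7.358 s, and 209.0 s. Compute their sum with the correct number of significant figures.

46.771 s + 5.284 s + 7.358 s + 209.0 s = 268.413 s.
Addition/subtraction keeps the fewest decimal places: 46.771 → 3 decimal places, 5.284 → 3 decimal places, 7.358 → 3 decimal places, 209.0 → 1 decimal place; limit is 1.
Rounded to 1 decimal place: 268.4 s.

268.4 s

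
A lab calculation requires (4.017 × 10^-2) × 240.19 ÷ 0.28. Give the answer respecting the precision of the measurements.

34

(4.017 × 10^-2) × 240.19 ÷ 0.28 = 34.4586867857…
Multiplication/division keeps the fewest significant figures: 4.017 × 10^-2 → 4 s.f., 240.19 → 5 s.f., 0.28 → 2 s.f.; limit is 2.
Rounded to 2 significant figures: 34.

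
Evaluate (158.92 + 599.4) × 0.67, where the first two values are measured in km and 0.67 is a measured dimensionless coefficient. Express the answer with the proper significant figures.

158.92 km + 599.4 km = 758.32 km; the sum is limited to 1 decimal place (4 s.f.).
Carrying full precision, 758.32 × 0.67 = 508.0744 km; 0.67 has 2 s.f., so the result keeps min(4, 2) = 2 s.f.
Rounded to 2 significant figures: 5.1 × 10² km.

5.1 × 10² km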